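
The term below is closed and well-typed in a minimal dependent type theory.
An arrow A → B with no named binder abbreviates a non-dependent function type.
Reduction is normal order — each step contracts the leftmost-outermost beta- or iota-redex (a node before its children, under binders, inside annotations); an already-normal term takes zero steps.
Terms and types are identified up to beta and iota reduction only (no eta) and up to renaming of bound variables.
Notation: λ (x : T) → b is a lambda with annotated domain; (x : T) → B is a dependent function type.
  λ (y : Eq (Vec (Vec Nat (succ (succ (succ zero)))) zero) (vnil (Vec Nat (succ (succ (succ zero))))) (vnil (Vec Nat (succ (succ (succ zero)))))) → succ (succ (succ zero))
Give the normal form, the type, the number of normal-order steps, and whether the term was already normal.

normal form:
  λ (y : Eq (Vec (Vec Nat (succ (succ (succ zero)))) zero) (vnil (Vec Nat (succ (succ (succ zero))))) (vnil (Vec Nat (succ (succ (succ zero)))))) → succ (succ (succ zero))
type:
  Eq (Vec (Vec Nat (succ (succ (succ zero)))) zero) (vnil (Vec Nat (succ (succ (succ zero))))) (vnil (Vec Nat (succ (succ (succ zero))))) → Nat
steps to reach normal form (normal order): 0
already normal: yes


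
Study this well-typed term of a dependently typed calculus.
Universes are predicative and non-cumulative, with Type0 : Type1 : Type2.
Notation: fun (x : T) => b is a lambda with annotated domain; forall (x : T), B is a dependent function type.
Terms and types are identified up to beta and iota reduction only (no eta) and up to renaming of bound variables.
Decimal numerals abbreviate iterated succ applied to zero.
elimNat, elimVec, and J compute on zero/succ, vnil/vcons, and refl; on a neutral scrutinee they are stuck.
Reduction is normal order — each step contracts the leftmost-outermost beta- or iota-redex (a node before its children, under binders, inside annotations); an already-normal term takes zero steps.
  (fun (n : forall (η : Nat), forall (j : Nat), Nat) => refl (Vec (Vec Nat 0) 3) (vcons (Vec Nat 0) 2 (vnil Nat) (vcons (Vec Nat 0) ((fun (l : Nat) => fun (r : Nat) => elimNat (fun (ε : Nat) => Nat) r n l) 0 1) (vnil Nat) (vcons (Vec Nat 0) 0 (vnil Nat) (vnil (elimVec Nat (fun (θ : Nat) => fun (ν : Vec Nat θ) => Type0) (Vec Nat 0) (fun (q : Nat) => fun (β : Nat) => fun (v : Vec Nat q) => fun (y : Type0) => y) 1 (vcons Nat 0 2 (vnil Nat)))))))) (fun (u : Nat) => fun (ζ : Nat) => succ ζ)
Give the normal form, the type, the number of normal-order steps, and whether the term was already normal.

reduced normal form:
  refl (Vec (Vec Nat 0) 3) (vcons (Vec Nat 0) 2 (vnil Nat) (vcons (Vec Nat 0) 1 (vnil Nat) (vcons (Vec Nat 0) 0 (vnil Nat) (vnil (Vec Nat 0)))))
type:
  Eq (Vec (Vec Nat 0) 3) (vcons (Vec Nat 0) 2 (vnil Nat) (vcons (Vec Nat 0) 1 (vnil Nat) (vcons (Vec Nat 0) 0 (vnil Nat) (vnil (Vec Nat 0))))) (vcons (Vec Nat 0) 2 (vnil Nat) (vcons (Vec Nat 0) 1 (vnil Nat) (vcons (Vec Nat 0) 0 (vnil Nat) (vnil (Vec Nat 0)))))
reduction steps (normal order): 10
already normal: no
first redex: a beta-redex


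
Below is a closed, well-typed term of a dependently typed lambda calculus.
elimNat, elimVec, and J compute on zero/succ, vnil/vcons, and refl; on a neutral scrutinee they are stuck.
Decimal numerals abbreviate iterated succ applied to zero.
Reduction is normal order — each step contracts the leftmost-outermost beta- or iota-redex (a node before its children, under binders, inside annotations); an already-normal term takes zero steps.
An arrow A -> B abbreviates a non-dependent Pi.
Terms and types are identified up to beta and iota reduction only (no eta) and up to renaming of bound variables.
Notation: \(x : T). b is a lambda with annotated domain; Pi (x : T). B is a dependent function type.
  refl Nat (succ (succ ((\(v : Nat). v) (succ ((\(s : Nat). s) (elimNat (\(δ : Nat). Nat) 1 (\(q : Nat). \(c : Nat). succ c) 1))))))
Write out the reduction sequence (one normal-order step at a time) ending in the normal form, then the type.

normal-order reduction sequence:
  refl Nat (succ (succ ((\(v : Nat). v) (succ ((\(s : Nat). s) (elimNat (\(δ : Nat). Nat) 1 (\(q : Nat). \(c : Nat). succ c) 1))))))
  ~> refl Nat (succ (succ (succ ((\(v : Nat). v) (elimNat (\(s : Nat). Nat) 1 (\(δ : Nat). \(q : Nat). succ q) 1)))))
  ~> refl Nat (succ (succ (succ (elimNat (\(v : Nat). Nat) 1 (\(s : Nat). \(δ : Nat). succ δ) 1))))
  ~> refl Nat (succ (succ (succ ((\(v : Nat). \(s : Nat). succ s) 0 (elimNat (\(δ : Nat). Nat) 1 (\(q : Nat). \(c : Nat). succ c) 0)))))
  ~> refl Nat (succ (succ (succ ((\(v : Nat). succ v) (elimNat (\(s : Nat). Nat) 1 (\(δ : Nat). \(q : Nat). succ q) 0)))))
  ~> refl Nat (succ (succ (succ (succ (elimNat (\(v : Nat). Nat) 1 (\(s : Nat). \(δ : Nat). succ δ) 0)))))
  ~> refl Nat 5
inferred type:
  Eq Nat 5 5


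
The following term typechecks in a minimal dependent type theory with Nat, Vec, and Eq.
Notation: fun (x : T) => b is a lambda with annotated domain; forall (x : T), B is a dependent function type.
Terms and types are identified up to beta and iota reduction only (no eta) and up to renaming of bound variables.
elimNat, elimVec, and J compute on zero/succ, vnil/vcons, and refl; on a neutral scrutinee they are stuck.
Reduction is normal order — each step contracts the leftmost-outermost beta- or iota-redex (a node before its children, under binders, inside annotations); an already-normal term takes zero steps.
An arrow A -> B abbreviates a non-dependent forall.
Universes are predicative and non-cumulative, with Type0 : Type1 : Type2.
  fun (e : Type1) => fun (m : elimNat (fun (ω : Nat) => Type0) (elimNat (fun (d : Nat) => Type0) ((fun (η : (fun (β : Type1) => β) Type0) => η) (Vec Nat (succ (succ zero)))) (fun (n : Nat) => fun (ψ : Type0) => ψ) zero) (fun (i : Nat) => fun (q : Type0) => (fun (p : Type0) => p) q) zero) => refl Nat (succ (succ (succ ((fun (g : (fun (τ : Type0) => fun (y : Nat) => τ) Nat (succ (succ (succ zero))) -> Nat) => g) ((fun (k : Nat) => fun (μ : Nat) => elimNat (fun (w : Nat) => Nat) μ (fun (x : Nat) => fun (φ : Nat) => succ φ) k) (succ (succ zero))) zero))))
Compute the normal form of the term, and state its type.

normal form:
  fun (e : Type1) => fun (m : Vec Nat (succ (succ zero))) => refl Nat (succ (succ (succ (succ (succ zero)))))
the term's type:
  Type1 -> Vec Nat (succ (succ zero)) -> Eq Nat (succ (succ (succ (succ (succ zero))))) (succ (succ (succ (succ (succ zero)))))


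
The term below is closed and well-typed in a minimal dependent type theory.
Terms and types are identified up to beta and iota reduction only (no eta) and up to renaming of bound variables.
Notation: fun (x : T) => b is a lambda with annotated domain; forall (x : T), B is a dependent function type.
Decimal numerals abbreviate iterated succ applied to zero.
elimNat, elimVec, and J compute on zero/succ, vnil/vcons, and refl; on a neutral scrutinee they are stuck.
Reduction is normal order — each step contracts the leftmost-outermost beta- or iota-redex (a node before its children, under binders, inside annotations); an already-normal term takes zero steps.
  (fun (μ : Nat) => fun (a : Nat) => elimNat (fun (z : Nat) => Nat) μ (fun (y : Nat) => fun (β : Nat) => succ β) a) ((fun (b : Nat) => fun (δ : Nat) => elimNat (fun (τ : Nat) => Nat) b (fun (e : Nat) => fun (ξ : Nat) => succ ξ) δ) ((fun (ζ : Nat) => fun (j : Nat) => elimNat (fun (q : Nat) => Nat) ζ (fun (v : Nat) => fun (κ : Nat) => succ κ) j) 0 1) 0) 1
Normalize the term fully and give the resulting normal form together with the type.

normal form:
  2
type:
  Nat
observation: normalization takes exactly 15 steps under the normal-order strategy.


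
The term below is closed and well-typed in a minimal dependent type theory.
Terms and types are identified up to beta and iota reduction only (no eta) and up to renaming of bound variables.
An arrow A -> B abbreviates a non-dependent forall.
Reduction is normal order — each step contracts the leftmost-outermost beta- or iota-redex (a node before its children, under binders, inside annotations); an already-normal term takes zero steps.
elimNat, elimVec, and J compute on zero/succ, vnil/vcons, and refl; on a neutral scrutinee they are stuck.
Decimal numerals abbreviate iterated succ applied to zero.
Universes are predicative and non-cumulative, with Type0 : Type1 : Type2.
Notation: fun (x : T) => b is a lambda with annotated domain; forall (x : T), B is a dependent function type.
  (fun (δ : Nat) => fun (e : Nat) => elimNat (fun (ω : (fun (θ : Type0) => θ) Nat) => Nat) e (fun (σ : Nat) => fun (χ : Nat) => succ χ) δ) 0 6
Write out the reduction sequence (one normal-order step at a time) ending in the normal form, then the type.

normal-order reduction sequence:
  (fun (δ : Nat) => fun (e : Nat) => elimNat (fun (ω : (fun (θ : Type0) => θ) Nat) => Nat) e (fun (σ : Nat) => fun (χ : Nat) => succ χ) δ) 0 6
  ~> (fun (δ : Nat) => elimNat (fun (e : (fun (ω : Type0) => ω) Nat) => Nat) δ (fun (θ : Nat) => fun (σ : Nat) => succ σ) 0) 6
  ~> elimNat (fun (δ : (fun (e : Type0) => e) Nat) => Nat) 6 (fun (ω : Nat) => fun (θ : Nat) => succ θ) 0
  ~> 6
inferred type:
  Nat


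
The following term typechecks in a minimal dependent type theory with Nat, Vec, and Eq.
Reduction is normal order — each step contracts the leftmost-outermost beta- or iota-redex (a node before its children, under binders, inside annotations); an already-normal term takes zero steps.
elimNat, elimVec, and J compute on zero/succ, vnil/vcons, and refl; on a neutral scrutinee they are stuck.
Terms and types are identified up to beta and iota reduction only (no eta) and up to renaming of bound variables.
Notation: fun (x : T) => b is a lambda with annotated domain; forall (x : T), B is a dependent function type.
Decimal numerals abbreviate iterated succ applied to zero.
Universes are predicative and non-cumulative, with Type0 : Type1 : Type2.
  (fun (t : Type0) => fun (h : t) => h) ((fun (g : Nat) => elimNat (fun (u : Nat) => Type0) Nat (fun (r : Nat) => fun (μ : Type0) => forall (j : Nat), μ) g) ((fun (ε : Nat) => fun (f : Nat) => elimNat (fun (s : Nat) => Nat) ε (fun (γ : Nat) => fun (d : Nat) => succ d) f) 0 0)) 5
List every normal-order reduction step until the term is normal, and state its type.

normal-order reduction sequence:
  (fun (t : Type0) => fun (h : t) => h) ((fun (g : Nat) => elimNat (fun (u : Nat) => Type0) Nat (fun (r : Nat) => fun (μ : Type0) => forall (j : Nat), μ) g) ((fun (ε : Nat) => fun (f : Nat) => elimNat (fun (s : Nat) => Nat) ε (fun (γ : Nat) => fun (d : Nat) => succ d) f) 0 0)) 5
  ~> (fun (t : (fun (h : Nat) => elimNat (fun (g : Nat) => Type0) Nat (fun (u : Nat) => fun (r : Type0) => forall (μ : Nat), r) h) ((fun (j : Nat) => fun (ε : Nat) => elimNat (fun (f : Nat) => Nat) j (fun (s : Nat) => fun (γ : Nat) => succ γ) ε) 0 0)) => t) 5
  ~> 5
type:
  Nat


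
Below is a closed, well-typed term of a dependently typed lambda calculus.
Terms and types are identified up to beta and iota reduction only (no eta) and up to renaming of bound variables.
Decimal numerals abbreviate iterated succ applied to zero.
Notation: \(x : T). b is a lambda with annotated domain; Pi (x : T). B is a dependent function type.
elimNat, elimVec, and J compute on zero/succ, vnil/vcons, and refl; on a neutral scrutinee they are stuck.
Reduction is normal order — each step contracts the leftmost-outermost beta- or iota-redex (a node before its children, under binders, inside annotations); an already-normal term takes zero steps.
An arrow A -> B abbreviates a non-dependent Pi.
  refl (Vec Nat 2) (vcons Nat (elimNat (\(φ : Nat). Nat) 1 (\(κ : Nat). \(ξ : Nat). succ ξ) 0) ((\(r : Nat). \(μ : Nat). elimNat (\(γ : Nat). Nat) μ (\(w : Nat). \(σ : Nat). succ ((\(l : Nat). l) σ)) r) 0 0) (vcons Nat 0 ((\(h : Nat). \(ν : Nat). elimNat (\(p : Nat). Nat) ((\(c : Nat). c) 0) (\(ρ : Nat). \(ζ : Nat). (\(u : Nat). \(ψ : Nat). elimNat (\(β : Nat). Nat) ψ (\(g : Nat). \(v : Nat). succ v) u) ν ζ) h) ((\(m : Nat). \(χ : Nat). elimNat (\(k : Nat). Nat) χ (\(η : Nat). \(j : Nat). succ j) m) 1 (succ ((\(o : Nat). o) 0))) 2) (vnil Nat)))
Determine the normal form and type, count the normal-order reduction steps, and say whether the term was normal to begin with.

reduced normal form:
  refl (Vec Nat 2) (vcons Nat 1 0 (vcons Nat 0 4 (vnil Nat)))
the term's type:
  Eq (Vec Nat 2) (vcons Nat 1 0 (vcons Nat 0 4 (vnil Nat))) (vcons Nat 1 0 (vcons Nat 0 4 (vnil Nat)))
normal-order step count: 30
already normal: no
first redex: an elimNat iota-redex


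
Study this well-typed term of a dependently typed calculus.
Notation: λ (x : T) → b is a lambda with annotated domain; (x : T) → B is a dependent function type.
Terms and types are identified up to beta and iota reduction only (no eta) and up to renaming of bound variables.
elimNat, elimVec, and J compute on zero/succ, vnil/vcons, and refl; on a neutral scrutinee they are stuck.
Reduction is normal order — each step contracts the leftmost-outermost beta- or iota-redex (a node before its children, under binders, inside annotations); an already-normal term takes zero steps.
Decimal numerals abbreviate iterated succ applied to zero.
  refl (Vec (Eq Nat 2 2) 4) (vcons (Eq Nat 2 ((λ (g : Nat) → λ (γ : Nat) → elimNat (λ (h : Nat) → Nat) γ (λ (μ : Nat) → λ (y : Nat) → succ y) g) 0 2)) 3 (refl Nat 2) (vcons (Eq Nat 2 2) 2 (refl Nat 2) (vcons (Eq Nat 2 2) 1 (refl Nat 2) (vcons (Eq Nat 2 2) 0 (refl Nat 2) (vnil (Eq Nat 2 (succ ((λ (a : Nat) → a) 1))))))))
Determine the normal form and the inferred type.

reduced normal form:
  refl (Vec (Eq Nat 2 2) 4) (vcons (Eq Nat 2 2) 3 (refl Nat 2) (vcons (Eq Nat 2 2) 2 (refl Nat 2) (vcons (Eq Nat 2 2) 1 (refl Nat 2) (vcons (Eq Nat 2 2) 0 (refl Nat 2) (vnil (Eq Nat 2 2))))))
type:
  Eq (Vec (Eq Nat 2 2) 4) (vcons (Eq Nat 2 2) 3 (refl Nat 2) (vcons (Eq Nat 2 2) 2 (refl Nat 2) (vcons (Eq Nat 2 2) 1 (refl Nat 2) (vcons (Eq Nat 2 2) 0 (refl Nat 2) (vnil (Eq Nat 2 2)))))) (vcons (Eq Nat 2 2) 3 (refl Nat 2) (vcons (Eq Nat 2 2) 2 (refl Nat 2) (vcons (Eq Nat 2 2) 1 (refl Nat 2) (vcons (Eq Nat 2 2) 0 (refl Nat 2) (vnil (Eq Nat 2 2))))))


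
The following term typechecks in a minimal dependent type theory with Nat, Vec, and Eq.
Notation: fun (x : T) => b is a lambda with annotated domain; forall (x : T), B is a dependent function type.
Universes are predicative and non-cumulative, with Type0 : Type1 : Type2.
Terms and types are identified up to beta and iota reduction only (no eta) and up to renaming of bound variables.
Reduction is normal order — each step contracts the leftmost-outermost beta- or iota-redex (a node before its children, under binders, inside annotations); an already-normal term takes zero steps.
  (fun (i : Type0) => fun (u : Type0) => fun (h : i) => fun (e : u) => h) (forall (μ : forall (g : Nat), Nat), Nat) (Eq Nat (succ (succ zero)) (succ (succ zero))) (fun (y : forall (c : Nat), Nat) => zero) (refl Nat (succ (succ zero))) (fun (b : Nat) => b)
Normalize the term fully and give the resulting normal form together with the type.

reduced normal form:
  zero
inferred type:
  Nat


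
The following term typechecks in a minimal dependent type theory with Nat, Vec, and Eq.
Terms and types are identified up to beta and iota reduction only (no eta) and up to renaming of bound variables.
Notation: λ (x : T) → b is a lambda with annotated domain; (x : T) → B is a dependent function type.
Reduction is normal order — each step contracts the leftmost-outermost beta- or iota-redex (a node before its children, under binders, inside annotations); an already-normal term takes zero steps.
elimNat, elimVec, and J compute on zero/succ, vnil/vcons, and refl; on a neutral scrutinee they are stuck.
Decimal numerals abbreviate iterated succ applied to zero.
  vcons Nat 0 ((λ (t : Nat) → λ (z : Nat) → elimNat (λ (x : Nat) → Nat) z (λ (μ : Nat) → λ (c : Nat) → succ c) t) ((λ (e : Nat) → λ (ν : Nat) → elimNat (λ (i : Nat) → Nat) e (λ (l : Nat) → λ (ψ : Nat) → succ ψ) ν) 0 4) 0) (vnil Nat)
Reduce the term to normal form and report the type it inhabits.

normal form:
  vcons Nat 0 4 (vnil Nat)
the term's type:
  Vec Nat 1


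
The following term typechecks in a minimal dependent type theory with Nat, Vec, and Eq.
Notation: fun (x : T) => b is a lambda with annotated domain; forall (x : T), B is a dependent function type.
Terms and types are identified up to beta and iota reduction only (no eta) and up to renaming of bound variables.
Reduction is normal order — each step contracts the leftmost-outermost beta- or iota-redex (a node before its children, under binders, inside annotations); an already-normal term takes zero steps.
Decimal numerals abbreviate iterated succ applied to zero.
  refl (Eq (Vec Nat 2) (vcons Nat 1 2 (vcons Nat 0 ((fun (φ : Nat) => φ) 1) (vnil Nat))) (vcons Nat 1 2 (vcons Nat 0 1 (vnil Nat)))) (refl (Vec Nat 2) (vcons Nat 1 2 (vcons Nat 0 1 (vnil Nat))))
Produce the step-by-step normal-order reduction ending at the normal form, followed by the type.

normal-order reduction sequence:
  refl (Eq (Vec Nat 2) (vcons Nat 1 2 (vcons Nat 0 ((fun (φ : Nat) => φ) 1) (vnil Nat))) (vcons Nat 1 2 (vcons Nat 0 1 (vnil Nat)))) (refl (Vec Nat 2) (vcons Nat 1 2 (vcons Nat 0 1 (vnil Nat))))
  ~> refl (Eq (Vec Nat 2) (vcons Nat 1 2 (vcons Nat 0 1 (vnil Nat))) (vcons Nat 1 2 (vcons Nat 0 1 (vnil Nat)))) (refl (Vec Nat 2) (vcons Nat 1 2 (vcons Nat 0 1 (vnil Nat))))
inferred type:
  Eq (Eq (Vec Nat 2) (vcons Nat 1 2 (vcons Nat 0 1 (vnil Nat))) (vcons Nat 1 2 (vcons Nat 0 1 (vnil Nat)))) (refl (Vec Nat 2) (vcons Nat 1 2 (vcons Nat 0 1 (vnil Nat)))) (refl (Vec Nat 2) (vcons Nat 1 2 (vcons Nat 0 1 (vnil Nat))))


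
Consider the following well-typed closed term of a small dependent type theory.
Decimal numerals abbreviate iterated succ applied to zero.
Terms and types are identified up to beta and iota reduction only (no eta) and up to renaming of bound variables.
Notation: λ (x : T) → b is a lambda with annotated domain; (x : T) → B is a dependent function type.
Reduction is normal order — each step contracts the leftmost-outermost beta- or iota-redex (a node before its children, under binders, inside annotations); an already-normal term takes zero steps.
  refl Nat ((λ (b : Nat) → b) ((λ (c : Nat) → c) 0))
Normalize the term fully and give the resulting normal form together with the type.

reduced normal form:
  refl Nat 0
inferred type:
  Eq Nat 0 0
observation: 2 normal-order steps normalize the term, beginning with a beta-redex.


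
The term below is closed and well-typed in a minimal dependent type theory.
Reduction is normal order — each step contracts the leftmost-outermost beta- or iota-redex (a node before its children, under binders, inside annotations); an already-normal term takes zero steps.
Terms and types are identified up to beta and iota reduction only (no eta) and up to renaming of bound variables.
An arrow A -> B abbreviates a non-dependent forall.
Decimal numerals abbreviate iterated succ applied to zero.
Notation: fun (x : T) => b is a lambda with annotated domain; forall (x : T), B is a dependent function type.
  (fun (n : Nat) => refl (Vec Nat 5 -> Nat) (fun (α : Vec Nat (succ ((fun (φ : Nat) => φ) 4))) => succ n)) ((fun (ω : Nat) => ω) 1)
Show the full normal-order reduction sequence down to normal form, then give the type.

normal-order reduction:
  (fun (n : Nat) => refl (Vec Nat 5 -> Nat) (fun (α : Vec Nat (succ ((fun (φ : Nat) => φ) 4))) => succ n)) ((fun (ω : Nat) => ω) 1)
  ~> refl (Vec Nat 5 -> Nat) (fun (n : Vec Nat (succ ((fun (α : Nat) => α) 4))) => succ ((fun (φ : Nat) => φ) 1))
  ~> refl (Vec Nat 5 -> Nat) (fun (n : Vec Nat 5) => succ ((fun (α : Nat) => α) 1))
  ~> refl (Vec Nat 5 -> Nat) (fun (n : Vec Nat 5) => 2)
type:
  Eq (Vec Nat 5 -> Nat) (fun (n : Vec Nat 5) => 2) (fun (α : Vec Nat 5) => 2)


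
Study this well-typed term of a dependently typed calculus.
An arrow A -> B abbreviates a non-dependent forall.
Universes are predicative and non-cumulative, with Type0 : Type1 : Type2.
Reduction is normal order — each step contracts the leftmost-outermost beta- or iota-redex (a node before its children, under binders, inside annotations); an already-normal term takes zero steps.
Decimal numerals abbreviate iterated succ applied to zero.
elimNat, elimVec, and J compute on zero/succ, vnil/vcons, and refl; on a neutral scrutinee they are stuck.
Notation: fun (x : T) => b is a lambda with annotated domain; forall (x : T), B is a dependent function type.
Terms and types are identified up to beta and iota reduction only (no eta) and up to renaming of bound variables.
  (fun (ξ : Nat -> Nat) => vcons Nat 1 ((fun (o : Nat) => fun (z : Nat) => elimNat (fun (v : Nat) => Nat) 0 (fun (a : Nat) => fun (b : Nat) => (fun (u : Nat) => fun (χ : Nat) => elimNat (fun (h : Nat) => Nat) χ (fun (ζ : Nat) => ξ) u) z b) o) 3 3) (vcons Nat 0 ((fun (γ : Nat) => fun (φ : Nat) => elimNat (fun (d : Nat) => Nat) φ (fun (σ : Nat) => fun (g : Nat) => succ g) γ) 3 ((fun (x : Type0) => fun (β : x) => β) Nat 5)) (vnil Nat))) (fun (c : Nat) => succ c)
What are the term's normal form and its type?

normal form:
  vcons Nat 1 9 (vcons Nat 0 8 (vnil Nat))
inferred type:
  Vec Nat 2
observation: 63 normal-order steps separate the term from its normal form.


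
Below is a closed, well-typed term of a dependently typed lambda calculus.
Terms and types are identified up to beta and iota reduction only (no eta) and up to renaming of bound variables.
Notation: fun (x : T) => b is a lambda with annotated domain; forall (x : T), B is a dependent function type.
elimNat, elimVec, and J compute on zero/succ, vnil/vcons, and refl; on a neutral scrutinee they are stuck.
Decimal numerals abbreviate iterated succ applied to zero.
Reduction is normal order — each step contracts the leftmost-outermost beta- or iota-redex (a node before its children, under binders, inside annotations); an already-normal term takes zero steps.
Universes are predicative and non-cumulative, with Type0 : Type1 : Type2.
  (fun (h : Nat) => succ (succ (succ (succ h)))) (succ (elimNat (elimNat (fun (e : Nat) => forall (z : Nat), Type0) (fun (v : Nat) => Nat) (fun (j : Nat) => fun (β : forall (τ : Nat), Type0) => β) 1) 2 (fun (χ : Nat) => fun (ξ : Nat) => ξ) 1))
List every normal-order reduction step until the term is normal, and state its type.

normal-order reduction:
  (fun (h : Nat) => succ (succ (succ (succ h)))) (succ (elimNat (elimNat (fun (e : Nat) => forall (z : Nat), Type0) (fun (v : Nat) => Nat) (fun (j : Nat) => fun (β : forall (τ : Nat), Type0) => β) 1) 2 (fun (χ : Nat) => fun (ξ : Nat) => ξ) 1))
  ~> succ (succ (succ (succ (succ (elimNat (elimNat (fun (h : Nat) => forall (e : Nat), Type0) (fun (z : Nat) => Nat) (fun (v : Nat) => fun (j : forall (β : Nat), Type0) => j) 1) 2 (fun (τ : Nat) => fun (χ : Nat) => χ) 1)))))
  ~> succ (succ (succ (succ (succ ((fun (h : Nat) => fun (e : Nat) => e) 0 (elimNat (elimNat (fun (z : Nat) => forall (v : Nat), Type0) (fun (j : Nat) => Nat) (fun (β : Nat) => fun (τ : forall (χ : Nat), Type0) => τ) 1) 2 (fun (ξ : Nat) => fun (y : Nat) => y) 0))))))
  ~> succ (succ (succ (succ (succ ((fun (h : Nat) => h) (elimNat (elimNat (fun (e : Nat) => forall (z : Nat), Type0) (fun (v : Nat) => Nat) (fun (j : Nat) => fun (β : forall (τ : Nat), Type0) => β) 1) 2 (fun (χ : Nat) => fun (ξ : Nat) => ξ) 0))))))
  ~> succ (succ (succ (succ (succ (elimNat (elimNat (fun (h : Nat) => forall (e : Nat), Type0) (fun (z : Nat) => Nat) (fun (v : Nat) => fun (j : forall (β : Nat), Type0) => j) 1) 2 (fun (τ : Nat) => fun (χ : Nat) => χ) 0)))))
  ~> 7
type:
  Nat


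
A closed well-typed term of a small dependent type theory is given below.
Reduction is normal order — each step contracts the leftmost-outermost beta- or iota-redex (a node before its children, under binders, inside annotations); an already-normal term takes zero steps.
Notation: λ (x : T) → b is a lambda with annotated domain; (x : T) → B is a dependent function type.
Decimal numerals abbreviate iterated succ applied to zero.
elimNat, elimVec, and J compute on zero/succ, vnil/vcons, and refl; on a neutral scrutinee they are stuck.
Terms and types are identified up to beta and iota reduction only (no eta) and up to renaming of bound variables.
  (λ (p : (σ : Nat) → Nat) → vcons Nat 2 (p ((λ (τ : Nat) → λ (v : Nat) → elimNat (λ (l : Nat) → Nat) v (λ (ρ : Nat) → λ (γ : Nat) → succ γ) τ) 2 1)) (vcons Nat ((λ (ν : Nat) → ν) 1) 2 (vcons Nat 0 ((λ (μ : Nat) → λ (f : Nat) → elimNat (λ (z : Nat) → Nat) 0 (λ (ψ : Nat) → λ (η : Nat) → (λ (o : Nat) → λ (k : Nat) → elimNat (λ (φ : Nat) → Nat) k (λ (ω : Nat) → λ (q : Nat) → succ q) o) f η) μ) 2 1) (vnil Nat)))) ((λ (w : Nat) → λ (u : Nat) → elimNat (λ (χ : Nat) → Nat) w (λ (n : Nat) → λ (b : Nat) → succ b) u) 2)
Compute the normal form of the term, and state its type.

reduced normal form:
  vcons Nat 2 5 (vcons Nat 1 2 (vcons Nat 0 2 (vnil Nat)))
type:
  Vec Nat 3


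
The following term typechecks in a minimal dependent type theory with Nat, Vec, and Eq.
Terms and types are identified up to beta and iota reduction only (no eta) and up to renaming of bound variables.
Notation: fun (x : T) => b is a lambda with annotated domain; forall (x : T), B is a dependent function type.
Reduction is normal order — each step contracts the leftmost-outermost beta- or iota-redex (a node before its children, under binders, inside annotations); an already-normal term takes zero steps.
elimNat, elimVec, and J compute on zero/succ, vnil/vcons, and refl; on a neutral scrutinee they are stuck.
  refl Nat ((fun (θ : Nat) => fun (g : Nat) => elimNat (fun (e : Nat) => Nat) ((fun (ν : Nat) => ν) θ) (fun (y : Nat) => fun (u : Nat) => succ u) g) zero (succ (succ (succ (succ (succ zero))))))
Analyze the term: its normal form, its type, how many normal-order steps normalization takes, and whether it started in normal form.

reduced normal form:
  refl Nat (succ (succ (succ (succ (succ zero)))))
the term's type:
  Eq Nat (succ (succ (succ (succ (succ zero))))) (succ (succ (succ (succ (succ zero)))))
reduction steps (normal order): 19
already normal: no
first contracted redex: a beta-redex


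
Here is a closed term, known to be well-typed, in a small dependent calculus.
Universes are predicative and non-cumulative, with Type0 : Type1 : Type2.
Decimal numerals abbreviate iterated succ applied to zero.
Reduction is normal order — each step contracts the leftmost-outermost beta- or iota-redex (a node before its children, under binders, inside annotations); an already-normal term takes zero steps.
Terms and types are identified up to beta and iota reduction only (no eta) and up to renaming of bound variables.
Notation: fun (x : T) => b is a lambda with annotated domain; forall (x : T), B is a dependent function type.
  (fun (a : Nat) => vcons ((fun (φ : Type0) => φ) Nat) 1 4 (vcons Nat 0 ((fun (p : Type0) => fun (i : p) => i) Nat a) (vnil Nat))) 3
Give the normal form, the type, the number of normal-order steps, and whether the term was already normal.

resulting normal form:
  vcons Nat 1 4 (vcons Nat 0 3 (vnil Nat))
type:
  Vec Nat 2
normal-order step count: 4
started in normal form: no
first redex: a beta-redex


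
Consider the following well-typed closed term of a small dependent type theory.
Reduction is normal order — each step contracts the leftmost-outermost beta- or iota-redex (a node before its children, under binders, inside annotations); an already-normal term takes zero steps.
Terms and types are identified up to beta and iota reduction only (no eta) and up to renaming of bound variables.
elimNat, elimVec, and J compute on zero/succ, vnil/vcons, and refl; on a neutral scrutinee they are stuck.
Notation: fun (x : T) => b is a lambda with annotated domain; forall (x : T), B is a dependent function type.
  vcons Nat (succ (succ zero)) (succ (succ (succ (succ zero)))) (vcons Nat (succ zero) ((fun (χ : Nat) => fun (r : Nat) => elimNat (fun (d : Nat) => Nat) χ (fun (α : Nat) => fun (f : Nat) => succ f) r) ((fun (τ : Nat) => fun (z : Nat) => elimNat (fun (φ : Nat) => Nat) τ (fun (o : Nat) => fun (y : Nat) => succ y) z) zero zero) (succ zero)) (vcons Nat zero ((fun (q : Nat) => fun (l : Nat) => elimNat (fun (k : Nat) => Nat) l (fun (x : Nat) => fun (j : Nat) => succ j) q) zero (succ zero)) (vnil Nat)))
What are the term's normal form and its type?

resulting normal form:
  vcons Nat (succ (succ zero)) (succ (succ (succ (succ zero)))) (vcons Nat (succ zero) (succ zero) (vcons Nat zero (succ zero) (vnil Nat)))
type:
  Vec Nat (succ (succ (succ zero)))
observation: the term reaches its normal form after 12 normal-order steps.


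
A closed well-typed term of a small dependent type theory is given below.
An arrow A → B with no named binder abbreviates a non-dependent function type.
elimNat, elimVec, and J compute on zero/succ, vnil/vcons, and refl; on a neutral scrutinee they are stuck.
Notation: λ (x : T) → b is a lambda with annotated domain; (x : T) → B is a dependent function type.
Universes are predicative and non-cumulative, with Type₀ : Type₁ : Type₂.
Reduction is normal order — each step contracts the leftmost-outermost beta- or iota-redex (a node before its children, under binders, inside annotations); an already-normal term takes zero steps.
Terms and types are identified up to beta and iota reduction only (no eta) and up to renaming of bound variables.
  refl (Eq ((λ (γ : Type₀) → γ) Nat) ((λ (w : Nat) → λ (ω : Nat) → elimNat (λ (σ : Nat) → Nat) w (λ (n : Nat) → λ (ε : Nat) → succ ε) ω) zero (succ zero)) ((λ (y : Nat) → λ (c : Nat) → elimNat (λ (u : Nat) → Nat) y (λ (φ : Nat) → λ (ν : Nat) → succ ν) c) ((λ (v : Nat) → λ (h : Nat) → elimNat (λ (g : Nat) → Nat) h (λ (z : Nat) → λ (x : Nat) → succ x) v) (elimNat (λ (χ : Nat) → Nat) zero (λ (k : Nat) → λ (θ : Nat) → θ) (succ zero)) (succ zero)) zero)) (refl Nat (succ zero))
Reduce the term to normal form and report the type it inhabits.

normal form:
  refl (Eq Nat (succ zero) (succ zero)) (refl Nat (succ zero))
type:
  Eq (Eq Nat (succ zero) (succ zero)) (refl Nat (succ zero)) (refl Nat (succ zero))
observation: the term reaches its normal form after 17 normal-order steps.


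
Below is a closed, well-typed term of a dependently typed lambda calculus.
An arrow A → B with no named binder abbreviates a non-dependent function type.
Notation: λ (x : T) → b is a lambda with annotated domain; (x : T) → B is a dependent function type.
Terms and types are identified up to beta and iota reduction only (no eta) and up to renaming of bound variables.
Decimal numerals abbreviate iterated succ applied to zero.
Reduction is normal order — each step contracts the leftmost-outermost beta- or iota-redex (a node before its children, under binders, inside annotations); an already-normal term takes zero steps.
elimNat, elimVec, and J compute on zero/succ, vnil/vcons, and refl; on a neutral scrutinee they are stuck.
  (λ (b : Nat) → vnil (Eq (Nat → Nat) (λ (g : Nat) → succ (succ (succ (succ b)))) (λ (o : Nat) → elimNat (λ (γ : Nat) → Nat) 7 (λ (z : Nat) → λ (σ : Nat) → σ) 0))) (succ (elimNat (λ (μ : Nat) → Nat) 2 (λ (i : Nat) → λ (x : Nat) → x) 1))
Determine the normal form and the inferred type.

reduced normal form:
  vnil (Eq (Nat → Nat) (λ (b : Nat) → 7) (λ (g : Nat) → 7))
the term's type:
  Vec (Eq (Nat → Nat) (λ (b : Nat) → 7) (λ (g : Nat) → 7)) 0
observation: the leftmost-outermost redex is a beta-redex, and normalization takes 6 steps.


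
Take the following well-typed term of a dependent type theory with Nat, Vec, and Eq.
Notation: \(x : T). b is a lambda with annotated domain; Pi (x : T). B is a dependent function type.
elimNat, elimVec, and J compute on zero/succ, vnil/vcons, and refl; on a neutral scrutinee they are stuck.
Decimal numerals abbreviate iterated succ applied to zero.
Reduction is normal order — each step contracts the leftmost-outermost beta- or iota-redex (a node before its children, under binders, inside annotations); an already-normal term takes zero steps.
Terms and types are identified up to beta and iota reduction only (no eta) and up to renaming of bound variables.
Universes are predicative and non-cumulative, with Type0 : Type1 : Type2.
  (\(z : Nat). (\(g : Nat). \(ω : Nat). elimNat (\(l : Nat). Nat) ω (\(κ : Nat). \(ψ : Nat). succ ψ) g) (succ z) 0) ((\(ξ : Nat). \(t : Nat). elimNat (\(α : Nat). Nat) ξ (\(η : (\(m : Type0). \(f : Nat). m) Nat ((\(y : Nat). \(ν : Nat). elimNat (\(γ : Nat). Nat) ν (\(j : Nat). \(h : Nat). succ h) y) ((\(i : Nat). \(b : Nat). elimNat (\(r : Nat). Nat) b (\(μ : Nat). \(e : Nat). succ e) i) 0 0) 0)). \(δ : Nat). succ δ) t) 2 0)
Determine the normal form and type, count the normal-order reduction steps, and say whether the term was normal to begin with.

normal form:
  3
the term's type:
  Nat
reduction steps (normal order): 16
already normal: no
first contracted redex: a beta-redex


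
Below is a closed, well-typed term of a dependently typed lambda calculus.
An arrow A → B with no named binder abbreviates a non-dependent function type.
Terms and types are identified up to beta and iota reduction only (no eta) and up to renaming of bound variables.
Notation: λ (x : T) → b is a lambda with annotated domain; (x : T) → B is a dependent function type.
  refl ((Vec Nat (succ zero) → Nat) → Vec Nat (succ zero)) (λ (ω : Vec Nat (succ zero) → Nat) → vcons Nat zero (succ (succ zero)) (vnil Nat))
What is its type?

the term's type:
  Eq ((Vec Nat (succ zero) → Nat) → Vec Nat (succ zero)) (λ (ω : Vec Nat (succ zero) → Nat) → vcons Nat zero (succ (succ zero)) (vnil Nat)) (λ (μ : Vec Nat (succ zero) → Nat) → vcons Nat zero (succ (succ zero)) (vnil Nat))


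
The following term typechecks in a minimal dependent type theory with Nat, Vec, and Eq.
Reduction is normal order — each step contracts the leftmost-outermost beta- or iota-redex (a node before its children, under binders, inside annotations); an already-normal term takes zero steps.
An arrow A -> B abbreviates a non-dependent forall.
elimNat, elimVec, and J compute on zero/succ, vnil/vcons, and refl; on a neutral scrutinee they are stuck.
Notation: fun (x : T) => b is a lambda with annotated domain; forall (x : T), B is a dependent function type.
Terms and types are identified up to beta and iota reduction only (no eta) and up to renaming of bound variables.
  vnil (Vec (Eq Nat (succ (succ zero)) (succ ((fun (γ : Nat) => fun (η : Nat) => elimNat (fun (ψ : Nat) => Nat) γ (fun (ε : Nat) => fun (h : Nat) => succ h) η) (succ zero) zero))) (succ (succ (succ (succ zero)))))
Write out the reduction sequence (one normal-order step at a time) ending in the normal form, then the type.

reduction (normal order):
  vnil (Vec (Eq Nat (succ (succ zero)) (succ ((fun (γ : Nat) => fun (η : Nat) => elimNat (fun (ψ : Nat) => Nat) γ (fun (ε : Nat) => fun (h : Nat) => succ h) η) (succ zero) zero))) (succ (succ (succ (succ zero)))))
  ~> vnil (Vec (Eq Nat (succ (succ zero)) (succ ((fun (γ : Nat) => elimNat (fun (η : Nat) => Nat) (succ zero) (fun (ψ : Nat) => fun (ε : Nat) => succ ε) γ) zero))) (succ (succ (succ (succ zero)))))
  ~> vnil (Vec (Eq Nat (succ (succ zero)) (succ (elimNat (fun (γ : Nat) => Nat) (succ zero) (fun (η : Nat) => fun (ψ : Nat) => succ ψ) zero))) (succ (succ (succ (succ zero)))))
  ~> vnil (Vec (Eq Nat (succ (succ zero)) (succ (succ zero))) (succ (succ (succ (succ zero)))))
type:
  Vec (Vec (Eq Nat (succ (succ zero)) (succ (succ zero))) (succ (succ (succ (succ zero))))) zero


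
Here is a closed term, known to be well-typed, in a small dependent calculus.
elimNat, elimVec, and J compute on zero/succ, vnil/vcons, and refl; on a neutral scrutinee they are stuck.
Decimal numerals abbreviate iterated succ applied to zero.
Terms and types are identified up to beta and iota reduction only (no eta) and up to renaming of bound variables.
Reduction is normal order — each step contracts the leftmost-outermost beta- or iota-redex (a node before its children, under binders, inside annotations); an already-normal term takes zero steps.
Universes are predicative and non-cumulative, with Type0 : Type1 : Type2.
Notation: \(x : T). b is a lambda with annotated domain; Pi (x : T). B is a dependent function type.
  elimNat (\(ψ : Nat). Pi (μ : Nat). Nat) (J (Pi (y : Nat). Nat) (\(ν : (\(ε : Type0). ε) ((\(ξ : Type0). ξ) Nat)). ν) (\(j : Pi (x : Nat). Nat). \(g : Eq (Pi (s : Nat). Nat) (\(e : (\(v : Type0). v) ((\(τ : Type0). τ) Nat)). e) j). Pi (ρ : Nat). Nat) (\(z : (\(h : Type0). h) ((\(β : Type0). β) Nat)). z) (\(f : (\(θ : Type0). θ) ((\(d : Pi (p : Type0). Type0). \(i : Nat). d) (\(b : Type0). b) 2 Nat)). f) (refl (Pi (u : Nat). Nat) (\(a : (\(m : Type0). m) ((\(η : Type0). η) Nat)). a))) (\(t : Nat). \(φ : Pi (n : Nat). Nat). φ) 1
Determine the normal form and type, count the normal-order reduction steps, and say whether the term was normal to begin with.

normal form:
  \(ψ : Nat). ψ
the term's type:
  Pi (ψ : Nat). Nat
reduction steps (normal order): 7
started in normal form: no
first redex: an elimNat iota-redex


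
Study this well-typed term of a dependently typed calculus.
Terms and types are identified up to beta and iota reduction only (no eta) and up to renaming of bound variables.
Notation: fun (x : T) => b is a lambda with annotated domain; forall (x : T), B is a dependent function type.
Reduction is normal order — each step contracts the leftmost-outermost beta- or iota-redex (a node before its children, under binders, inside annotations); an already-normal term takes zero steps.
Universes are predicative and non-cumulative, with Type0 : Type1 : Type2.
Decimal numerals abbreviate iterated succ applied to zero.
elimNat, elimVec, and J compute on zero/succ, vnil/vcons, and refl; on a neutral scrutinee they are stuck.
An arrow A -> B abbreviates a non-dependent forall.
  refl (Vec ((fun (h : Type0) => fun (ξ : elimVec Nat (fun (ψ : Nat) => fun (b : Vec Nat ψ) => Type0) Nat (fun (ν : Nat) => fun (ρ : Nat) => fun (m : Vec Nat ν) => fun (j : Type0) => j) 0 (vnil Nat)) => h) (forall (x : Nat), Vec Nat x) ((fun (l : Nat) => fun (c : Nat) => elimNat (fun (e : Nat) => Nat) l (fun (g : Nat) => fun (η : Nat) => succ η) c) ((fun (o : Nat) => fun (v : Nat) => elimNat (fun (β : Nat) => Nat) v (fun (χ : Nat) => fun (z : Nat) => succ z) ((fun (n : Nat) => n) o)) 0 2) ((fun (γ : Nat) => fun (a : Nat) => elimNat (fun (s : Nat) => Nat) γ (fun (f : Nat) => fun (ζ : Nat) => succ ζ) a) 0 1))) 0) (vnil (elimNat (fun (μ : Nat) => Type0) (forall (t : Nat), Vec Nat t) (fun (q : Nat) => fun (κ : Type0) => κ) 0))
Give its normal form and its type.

reduced normal form:
  refl (Vec (forall (h : Nat), Vec Nat h) 0) (vnil (forall (ξ : Nat), Vec Nat ξ))
the term's type:
  Eq (Vec (forall (h : Nat), Vec Nat h) 0) (vnil (forall (ξ : Nat), Vec Nat ξ)) (vnil (forall (ψ : Nat), Vec Nat ψ))
observation: the first redex contracted is a beta-redex; the normal form is reached in 3 normal-order steps.


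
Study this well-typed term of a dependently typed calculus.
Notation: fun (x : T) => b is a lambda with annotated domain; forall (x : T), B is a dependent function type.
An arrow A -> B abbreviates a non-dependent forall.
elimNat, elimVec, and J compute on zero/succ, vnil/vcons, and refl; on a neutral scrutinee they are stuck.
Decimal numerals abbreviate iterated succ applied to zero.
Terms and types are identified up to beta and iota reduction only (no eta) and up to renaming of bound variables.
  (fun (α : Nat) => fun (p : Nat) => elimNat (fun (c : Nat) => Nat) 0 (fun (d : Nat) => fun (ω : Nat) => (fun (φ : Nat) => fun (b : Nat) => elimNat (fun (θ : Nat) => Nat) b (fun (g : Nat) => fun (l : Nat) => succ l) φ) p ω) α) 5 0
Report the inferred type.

inferred type:
  Nat


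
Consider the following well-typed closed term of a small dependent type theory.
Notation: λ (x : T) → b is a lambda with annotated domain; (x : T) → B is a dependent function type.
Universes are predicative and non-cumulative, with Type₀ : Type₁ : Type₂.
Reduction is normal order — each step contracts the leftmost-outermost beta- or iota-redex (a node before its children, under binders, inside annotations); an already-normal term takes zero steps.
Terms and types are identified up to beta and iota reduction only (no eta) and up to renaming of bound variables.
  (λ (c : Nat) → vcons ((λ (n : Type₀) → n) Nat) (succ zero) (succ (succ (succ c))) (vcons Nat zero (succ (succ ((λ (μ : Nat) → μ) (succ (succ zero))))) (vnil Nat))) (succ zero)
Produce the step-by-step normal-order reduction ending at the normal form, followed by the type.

normal-order reduction:
  (λ (c : Nat) → vcons ((λ (n : Type₀) → n) Nat) (succ zero) (succ (succ (succ c))) (vcons Nat zero (succ (succ ((λ (μ : Nat) → μ) (succ (succ zero))))) (vnil Nat))) (succ zero)
  ~> vcons ((λ (c : Type₀) → c) Nat) (succ zero) (succ (succ (succ (succ zero)))) (vcons Nat zero (succ (succ ((λ (n : Nat) → n) (succ (succ zero))))) (vnil Nat))
  ~> vcons Nat (succ zero) (succ (succ (succ (succ zero)))) (vcons Nat zero (succ (succ ((λ (c : Nat) → c) (succ (succ zero))))) (vnil Nat))
  ~> vcons Nat (succ zero) (succ (succ (succ (succ zero)))) (vcons Nat zero (succ (succ (succ (succ zero)))) (vnil Nat))
inferred type:
  Vec Nat (succ (succ zero))
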